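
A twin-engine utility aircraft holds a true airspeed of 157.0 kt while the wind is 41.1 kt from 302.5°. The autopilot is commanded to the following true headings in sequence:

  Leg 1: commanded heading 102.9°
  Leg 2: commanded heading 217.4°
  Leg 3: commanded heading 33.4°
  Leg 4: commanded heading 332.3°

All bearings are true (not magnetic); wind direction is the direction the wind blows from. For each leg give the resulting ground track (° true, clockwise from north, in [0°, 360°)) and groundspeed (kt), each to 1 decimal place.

Leg 1: track=106.9°, groundspeed=196.2 kt
Leg 2: track=202.5°, groundspeed=158.9 kt
Leg 3: track=48.0°, groundspeed=162.9 kt
Leg 4: track=341.9°, groundspeed=123.0 kt

Leg 1: heading 102.9°; drift +4.0° → track 106.9°, groundspeed 196.2 kt
Leg 2: heading 217.4°; drift -14.9° → track 202.5°, groundspeed 158.9 kt
Leg 3: heading 33.4°; drift +14.6° → track 48.0°, groundspeed 162.9 kt
Leg 4: heading 332.3°; drift +9.6° → track 341.9°, groundspeed 123.0 kt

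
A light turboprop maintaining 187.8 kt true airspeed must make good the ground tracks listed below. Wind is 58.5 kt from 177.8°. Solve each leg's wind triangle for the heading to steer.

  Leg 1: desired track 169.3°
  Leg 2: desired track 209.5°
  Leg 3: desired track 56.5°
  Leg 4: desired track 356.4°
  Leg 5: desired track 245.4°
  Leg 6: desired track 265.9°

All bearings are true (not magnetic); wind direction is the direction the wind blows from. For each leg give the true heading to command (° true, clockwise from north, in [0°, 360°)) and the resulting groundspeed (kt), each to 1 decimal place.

Leg 1: heading=171.9°, groundspeed=129.7 kt
Leg 2: heading=200.1°, groundspeed=135.5 kt
Leg 3: heading=71.9°, groundspeed=211.4 kt
Leg 4: heading=356.0°, groundspeed=246.3 kt
Leg 5: heading=228.7°, groundspeed=157.6 kt
Leg 6: heading=247.8°, groundspeed=176.5 kt

Leg 1: desired track 169.3°; wind correction +2.6° → command heading 171.9°, groundspeed 129.7 kt
Leg 2: desired track 209.5°; wind correction -9.4° → command heading 200.1°, groundspeed 135.5 kt
Leg 3: desired track 56.5°; wind correction +15.4° → command heading 71.9°, groundspeed 211.4 kt
Leg 4: desired track 356.4°; wind correction -0.4° → command heading 356.0°, groundspeed 246.3 kt
Leg 5: desired track 245.4°; wind correction -16.7° → command heading 228.7°, groundspeed 157.6 kt
Leg 6: desired track 265.9°; wind correction -18.1° → command heading 247.8°, groundspeed 176.5 kt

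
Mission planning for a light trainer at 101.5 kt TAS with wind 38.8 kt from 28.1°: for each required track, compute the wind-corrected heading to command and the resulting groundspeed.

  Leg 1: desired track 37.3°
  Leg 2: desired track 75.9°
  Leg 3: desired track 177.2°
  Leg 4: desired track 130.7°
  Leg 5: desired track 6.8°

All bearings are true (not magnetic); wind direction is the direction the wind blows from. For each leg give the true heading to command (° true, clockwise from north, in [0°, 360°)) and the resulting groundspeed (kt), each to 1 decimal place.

Leg 1: heading=33.8°, groundspeed=63.0 kt
Leg 2: heading=59.4°, groundspeed=71.3 kt
Leg 3: heading=165.9°, groundspeed=132.8 kt
Leg 4: heading=108.8°, groundspeed=102.6 kt
Leg 5: heading=14.8°, groundspeed=64.4 kt

Leg 1: desired track 37.3°; wind correction -3.5° → command heading 33.8°, groundspeed 63.0 kt
Leg 2: desired track 75.9°; wind correction -16.5° → command heading 59.4°, groundspeed 71.3 kt
Leg 3: desired track 177.2°; wind correction -11.3° → command heading 165.9°, groundspeed 132.8 kt
Leg 4: desired track 130.7°; wind correction -21.9° → command heading 108.8°, groundspeed 102.6 kt
Leg 5: desired track 6.8°; wind correction +8.0° → command heading 14.8°, groundspeed 64.4 kt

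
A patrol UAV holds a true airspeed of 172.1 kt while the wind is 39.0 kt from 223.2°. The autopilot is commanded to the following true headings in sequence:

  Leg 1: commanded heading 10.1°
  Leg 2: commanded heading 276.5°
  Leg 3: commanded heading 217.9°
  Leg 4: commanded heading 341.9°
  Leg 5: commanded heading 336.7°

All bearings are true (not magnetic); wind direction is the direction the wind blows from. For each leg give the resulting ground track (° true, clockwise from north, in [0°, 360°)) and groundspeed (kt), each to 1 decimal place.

Leg 1: track=16.0°, groundspeed=205.9 kt
Leg 2: track=288.4°, groundspeed=152.0 kt
Leg 3: track=216.4°, groundspeed=133.3 kt
Leg 4: track=352.1°, groundspeed=193.9 kt
Leg 5: track=347.5°, groundspeed=191.0 kt

Leg 1: heading 10.1°; drift +5.9° → track 16.0°, groundspeed 205.9 kt
Leg 2: heading 276.5°; drift +11.9° → track 288.4°, groundspeed 152.0 kt
Leg 3: heading 217.9°; drift -1.5° → track 216.4°, groundspeed 133.3 kt
Leg 4: heading 341.9°; drift +10.2° → track 352.1°, groundspeed 193.9 kt
Leg 5: heading 336.7°; drift +10.8° → track 347.5°, groundspeed 191.0 kt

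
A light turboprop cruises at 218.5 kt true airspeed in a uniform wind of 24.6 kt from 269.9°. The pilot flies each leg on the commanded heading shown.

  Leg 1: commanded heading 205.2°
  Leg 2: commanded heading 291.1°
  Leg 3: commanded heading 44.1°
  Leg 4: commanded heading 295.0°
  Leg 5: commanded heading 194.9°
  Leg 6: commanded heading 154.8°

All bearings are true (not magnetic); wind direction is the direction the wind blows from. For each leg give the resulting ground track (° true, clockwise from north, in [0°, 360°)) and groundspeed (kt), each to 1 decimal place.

Leg 1: track=199.1°, groundspeed=209.2 kt
Leg 2: track=293.7°, groundspeed=195.8 kt
Leg 3: track=48.4°, groundspeed=236.3 kt
Leg 4: track=298.0°, groundspeed=196.5 kt
Leg 5: track=188.5°, groundspeed=213.5 kt
Leg 6: track=149.2°, groundspeed=230.0 kt

Leg 1: heading 205.2°; drift -6.1° → track 199.1°, groundspeed 209.2 kt
Leg 2: heading 291.1°; drift +2.6° → track 293.7°, groundspeed 195.8 kt
Leg 3: heading 44.1°; drift +4.3° → track 48.4°, groundspeed 236.3 kt
Leg 4: heading 295.0°; drift +3.0° → track 298.0°, groundspeed 196.5 kt
Leg 5: heading 194.9°; drift -6.4° → track 188.5°, groundspeed 213.5 kt
Leg 6: heading 154.8°; drift -5.6° → track 149.2°, groundspeed 230.0 kt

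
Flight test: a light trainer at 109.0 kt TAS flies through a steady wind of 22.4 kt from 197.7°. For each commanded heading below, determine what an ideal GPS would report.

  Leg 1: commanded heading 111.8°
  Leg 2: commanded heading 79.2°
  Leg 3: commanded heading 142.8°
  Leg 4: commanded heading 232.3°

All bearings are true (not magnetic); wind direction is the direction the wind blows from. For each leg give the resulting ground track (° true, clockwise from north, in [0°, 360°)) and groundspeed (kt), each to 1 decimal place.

Leg 1: heading 111.8°; drift -11.8° → track 100.0°, groundspeed 109.7 kt
Leg 2: heading 79.2°; drift -9.3° → track 69.9°, groundspeed 121.3 kt
Leg 3: heading 142.8°; drift -10.8° → track 132.0°, groundspeed 97.9 kt
Leg 4: heading 232.3°; drift +8.0° → track 240.3°, groundspeed 91.5 kt

Leg 1: track=100.0°, groundspeed=109.7 kt
Leg 2: track=69.9°, groundspeed=121.3 kt
Leg 3: track=132.0°, groundspeed=97.9 kt
Leg 4: track=240.3°, groundspeed=91.5 kt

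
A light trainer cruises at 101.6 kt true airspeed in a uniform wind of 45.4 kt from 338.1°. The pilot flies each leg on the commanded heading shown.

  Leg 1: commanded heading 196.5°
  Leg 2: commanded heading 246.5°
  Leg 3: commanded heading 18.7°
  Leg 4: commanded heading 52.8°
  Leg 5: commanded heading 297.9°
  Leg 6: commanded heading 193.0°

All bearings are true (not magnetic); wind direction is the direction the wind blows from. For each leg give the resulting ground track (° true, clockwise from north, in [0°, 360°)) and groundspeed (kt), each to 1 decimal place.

Leg 1: heading 196.5°; drift -11.6° → track 184.9°, groundspeed 140.0 kt
Leg 2: heading 246.5°; drift -23.8° → track 222.7°, groundspeed 112.4 kt
Leg 3: heading 18.7°; drift +23.8° → track 42.5°, groundspeed 73.3 kt
Leg 4: heading 52.8°; drift +26.0° → track 78.8°, groundspeed 99.7 kt
Leg 5: heading 297.9°; drift -23.6° → track 274.3°, groundspeed 73.1 kt
Leg 6: heading 193.0°; drift -10.6° → track 182.4°, groundspeed 141.2 kt

Leg 1: track=184.9°, groundspeed=140.0 kt
Leg 2: track=222.7°, groundspeed=112.4 kt
Leg 3: track=42.5°, groundspeed=73.3 kt
Leg 4: track=78.8°, groundspeed=99.7 kt
Leg 5: track=274.3°, groundspeed=73.1 kt
Leg 6: track=182.4°, groundspeed=141.2 kt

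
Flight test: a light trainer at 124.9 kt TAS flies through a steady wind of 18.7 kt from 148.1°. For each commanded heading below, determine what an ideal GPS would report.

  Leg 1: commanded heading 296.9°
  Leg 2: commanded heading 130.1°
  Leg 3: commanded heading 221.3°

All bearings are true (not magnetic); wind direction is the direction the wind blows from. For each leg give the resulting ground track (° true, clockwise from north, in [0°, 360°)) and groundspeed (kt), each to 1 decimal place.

Leg 1: track=300.8°, groundspeed=141.2 kt
Leg 2: track=127.0°, groundspeed=107.3 kt
Leg 3: track=229.8°, groundspeed=120.8 kt

Leg 1: heading 296.9°; drift +3.9° → track 300.8°, groundspeed 141.2 kt
Leg 2: heading 130.1°; drift -3.1° → track 127.0°, groundspeed 107.3 kt
Leg 3: heading 221.3°; drift +8.5° → track 229.8°, groundspeed 120.8 kt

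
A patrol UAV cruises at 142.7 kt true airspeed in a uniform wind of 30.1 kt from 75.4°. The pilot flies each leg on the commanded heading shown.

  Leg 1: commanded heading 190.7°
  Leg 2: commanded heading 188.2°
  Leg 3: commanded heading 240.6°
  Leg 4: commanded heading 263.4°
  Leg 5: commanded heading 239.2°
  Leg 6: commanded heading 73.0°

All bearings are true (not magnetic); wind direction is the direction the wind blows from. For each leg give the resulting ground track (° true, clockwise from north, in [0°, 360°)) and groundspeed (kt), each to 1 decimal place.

Leg 1: track=200.6°, groundspeed=157.9 kt
Leg 2: track=198.4°, groundspeed=156.8 kt
Leg 3: track=243.2°, groundspeed=172.0 kt
Leg 4: track=262.0°, groundspeed=172.6 kt
Leg 5: track=242.0°, groundspeed=171.8 kt
Leg 6: track=72.4°, groundspeed=112.6 kt

Leg 1: heading 190.7°; drift +9.9° → track 200.6°, groundspeed 157.9 kt
Leg 2: heading 188.2°; drift +10.2° → track 198.4°, groundspeed 156.8 kt
Leg 3: heading 240.6°; drift +2.6° → track 243.2°, groundspeed 172.0 kt
Leg 4: heading 263.4°; drift -1.4° → track 262.0°, groundspeed 172.6 kt
Leg 5: heading 239.2°; drift +2.8° → track 242.0°, groundspeed 171.8 kt
Leg 6: heading 73.0°; drift -0.6° → track 72.4°, groundspeed 112.6 kt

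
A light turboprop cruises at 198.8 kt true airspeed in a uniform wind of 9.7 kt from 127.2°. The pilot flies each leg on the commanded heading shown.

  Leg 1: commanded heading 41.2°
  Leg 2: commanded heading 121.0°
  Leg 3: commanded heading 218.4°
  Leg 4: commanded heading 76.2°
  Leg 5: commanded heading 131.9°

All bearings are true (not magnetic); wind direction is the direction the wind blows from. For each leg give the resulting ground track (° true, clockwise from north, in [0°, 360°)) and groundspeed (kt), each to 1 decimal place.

Leg 1: heading 41.2°; drift -2.8° → track 38.4°, groundspeed 198.4 kt
Leg 2: heading 121.0°; drift -0.3° → track 120.7°, groundspeed 189.2 kt
Leg 3: heading 218.4°; drift +2.8° → track 221.2°, groundspeed 199.2 kt
Leg 4: heading 76.2°; drift -2.2° → track 74.0°, groundspeed 192.8 kt
Leg 5: heading 131.9°; drift +0.2° → track 132.1°, groundspeed 189.1 kt

Leg 1: track=38.4°, groundspeed=198.4 kt
Leg 2: track=120.7°, groundspeed=189.2 kt
Leg 3: track=221.2°, groundspeed=199.2 kt
Leg 4: track=74.0°, groundspeed=192.8 kt
Leg 5: track=132.1°, groundspeed=189.1 kt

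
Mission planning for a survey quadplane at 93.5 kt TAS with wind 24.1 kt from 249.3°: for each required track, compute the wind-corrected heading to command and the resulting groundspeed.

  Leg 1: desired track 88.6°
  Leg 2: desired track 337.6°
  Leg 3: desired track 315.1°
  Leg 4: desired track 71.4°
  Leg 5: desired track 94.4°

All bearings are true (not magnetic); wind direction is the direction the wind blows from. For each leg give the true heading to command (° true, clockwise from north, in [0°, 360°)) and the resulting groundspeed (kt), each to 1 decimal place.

Leg 1: heading=93.5°, groundspeed=115.9 kt
Leg 2: heading=322.7°, groundspeed=89.6 kt
Leg 3: heading=301.5°, groundspeed=81.0 kt
Leg 4: heading=71.9°, groundspeed=117.6 kt
Leg 5: heading=100.7°, groundspeed=114.8 kt

Leg 1: desired track 88.6°; wind correction +4.9° → command heading 93.5°, groundspeed 115.9 kt
Leg 2: desired track 337.6°; wind correction -14.9° → command heading 322.7°, groundspeed 89.6 kt
Leg 3: desired track 315.1°; wind correction -13.6° → command heading 301.5°, groundspeed 81.0 kt
Leg 4: desired track 71.4°; wind correction +0.5° → command heading 71.9°, groundspeed 117.6 kt
Leg 5: desired track 94.4°; wind correction +6.3° → command heading 100.7°, groundspeed 114.8 kt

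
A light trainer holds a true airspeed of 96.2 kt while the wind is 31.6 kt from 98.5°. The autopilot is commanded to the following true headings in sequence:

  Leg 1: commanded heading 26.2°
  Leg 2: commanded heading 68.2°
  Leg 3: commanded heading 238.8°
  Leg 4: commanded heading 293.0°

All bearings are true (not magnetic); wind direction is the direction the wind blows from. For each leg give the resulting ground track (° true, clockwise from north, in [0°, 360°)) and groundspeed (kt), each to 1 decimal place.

Leg 1: track=7.0°, groundspeed=91.7 kt
Leg 2: track=55.2°, groundspeed=70.7 kt
Leg 3: track=248.3°, groundspeed=122.2 kt
Leg 4: track=289.4°, groundspeed=127.0 kt

Leg 1: heading 26.2°; drift -19.2° → track 7.0°, groundspeed 91.7 kt
Leg 2: heading 68.2°; drift -13.0° → track 55.2°, groundspeed 70.7 kt
Leg 3: heading 238.8°; drift +9.5° → track 248.3°, groundspeed 122.2 kt
Leg 4: heading 293.0°; drift -3.6° → track 289.4°, groundspeed 127.0 kt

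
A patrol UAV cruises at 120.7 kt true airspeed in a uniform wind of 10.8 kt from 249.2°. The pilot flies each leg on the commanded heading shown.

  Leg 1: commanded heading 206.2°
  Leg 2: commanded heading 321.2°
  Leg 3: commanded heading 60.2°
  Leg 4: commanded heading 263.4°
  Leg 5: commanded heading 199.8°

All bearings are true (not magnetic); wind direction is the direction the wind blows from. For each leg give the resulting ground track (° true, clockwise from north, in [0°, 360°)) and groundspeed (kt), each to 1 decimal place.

Leg 1: heading 206.2°; drift -3.7° → track 202.5°, groundspeed 113.0 kt
Leg 2: heading 321.2°; drift +5.0° → track 326.2°, groundspeed 117.8 kt
Leg 3: heading 60.2°; drift +0.7° → track 60.9°, groundspeed 131.4 kt
Leg 4: heading 263.4°; drift +1.4° → track 264.8°, groundspeed 110.3 kt
Leg 5: heading 199.8°; drift -4.1° → track 195.7°, groundspeed 114.0 kt

Leg 1: track=202.5°, groundspeed=113.0 kt
Leg 2: track=326.2°, groundspeed=117.8 kt
Leg 3: track=60.9°, groundspeed=131.4 kt
Leg 4: track=264.8°, groundspeed=110.3 kt
Leg 5: track=195.7°, groundspeed=114.0 kt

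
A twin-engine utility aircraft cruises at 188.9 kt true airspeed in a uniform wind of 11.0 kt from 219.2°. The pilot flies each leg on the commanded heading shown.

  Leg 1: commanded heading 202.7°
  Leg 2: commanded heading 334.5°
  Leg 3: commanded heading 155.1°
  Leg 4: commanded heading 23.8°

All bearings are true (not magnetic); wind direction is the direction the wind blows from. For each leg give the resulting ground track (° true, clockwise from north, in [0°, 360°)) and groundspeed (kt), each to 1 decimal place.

Leg 1: heading 202.7°; drift -1.0° → track 201.7°, groundspeed 178.4 kt
Leg 2: heading 334.5°; drift +2.9° → track 337.4°, groundspeed 193.9 kt
Leg 3: heading 155.1°; drift -3.1° → track 152.0°, groundspeed 184.4 kt
Leg 4: heading 23.8°; drift +0.8° → track 24.6°, groundspeed 199.5 kt

Leg 1: track=201.7°, groundspeed=178.4 kt
Leg 2: track=337.4°, groundspeed=193.9 kt
Leg 3: track=152.0°, groundspeed=184.4 kt
Leg 4: track=24.6°, groundspeed=199.5 kt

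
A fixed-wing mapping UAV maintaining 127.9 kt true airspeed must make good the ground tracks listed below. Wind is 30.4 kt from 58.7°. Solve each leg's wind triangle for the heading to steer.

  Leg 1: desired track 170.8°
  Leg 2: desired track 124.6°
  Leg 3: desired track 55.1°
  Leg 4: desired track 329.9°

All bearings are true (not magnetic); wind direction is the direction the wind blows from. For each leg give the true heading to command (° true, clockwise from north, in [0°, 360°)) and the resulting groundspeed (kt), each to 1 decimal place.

Leg 1: heading=158.1°, groundspeed=136.2 kt
Leg 2: heading=112.1°, groundspeed=112.4 kt
Leg 3: heading=56.0°, groundspeed=97.5 kt
Leg 4: heading=343.6°, groundspeed=123.6 kt

Leg 1: desired track 170.8°; wind correction -12.7° → command heading 158.1°, groundspeed 136.2 kt
Leg 2: desired track 124.6°; wind correction -12.5° → command heading 112.1°, groundspeed 112.4 kt
Leg 3: desired track 55.1°; wind correction +0.9° → command heading 56.0°, groundspeed 97.5 kt
Leg 4: desired track 329.9°; wind correction +13.7° → command heading 343.6°, groundspeed 123.6 kt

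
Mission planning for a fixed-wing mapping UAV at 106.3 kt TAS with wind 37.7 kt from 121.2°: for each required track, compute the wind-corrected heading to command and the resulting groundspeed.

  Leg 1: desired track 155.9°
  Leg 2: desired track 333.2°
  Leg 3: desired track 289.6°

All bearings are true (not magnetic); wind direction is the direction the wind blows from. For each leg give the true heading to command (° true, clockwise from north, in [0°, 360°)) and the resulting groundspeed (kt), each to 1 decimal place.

Leg 1: heading=144.3°, groundspeed=73.1 kt
Leg 2: heading=344.0°, groundspeed=136.4 kt
Leg 3: heading=285.5°, groundspeed=143.0 kt

Leg 1: desired track 155.9°; wind correction -11.6° → command heading 144.3°, groundspeed 73.1 kt
Leg 2: desired track 333.2°; wind correction +10.8° → command heading 344.0°, groundspeed 136.4 kt
Leg 3: desired track 289.6°; wind correction -4.1° → command heading 285.5°, groundspeed 143.0 kt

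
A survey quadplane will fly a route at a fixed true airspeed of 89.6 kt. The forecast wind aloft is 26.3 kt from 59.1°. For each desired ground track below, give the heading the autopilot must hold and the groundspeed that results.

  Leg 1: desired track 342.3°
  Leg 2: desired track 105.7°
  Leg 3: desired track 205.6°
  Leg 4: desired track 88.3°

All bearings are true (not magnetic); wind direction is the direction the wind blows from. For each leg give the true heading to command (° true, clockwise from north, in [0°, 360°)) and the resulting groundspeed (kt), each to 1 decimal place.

Leg 1: desired track 342.3°; wind correction +16.6° → command heading 358.9°, groundspeed 79.9 kt
Leg 2: desired track 105.7°; wind correction -12.3° → command heading 93.4°, groundspeed 69.5 kt
Leg 3: desired track 205.6°; wind correction -9.3° → command heading 196.3°, groundspeed 110.3 kt
Leg 4: desired track 88.3°; wind correction -8.2° → command heading 80.1°, groundspeed 65.7 kt

Leg 1: heading=358.9°, groundspeed=79.9 kt
Leg 2: heading=93.4°, groundspeed=69.5 kt
Leg 3: heading=196.3°, groundspeed=110.3 kt
Leg 4: heading=80.1°, groundspeed=65.7 kt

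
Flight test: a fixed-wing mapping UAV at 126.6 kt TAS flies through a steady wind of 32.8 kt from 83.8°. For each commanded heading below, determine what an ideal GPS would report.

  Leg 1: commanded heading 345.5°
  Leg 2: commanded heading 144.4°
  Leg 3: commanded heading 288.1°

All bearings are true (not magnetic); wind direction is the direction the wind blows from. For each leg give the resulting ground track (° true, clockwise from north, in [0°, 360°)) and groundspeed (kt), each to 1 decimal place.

Leg 1: track=331.6°, groundspeed=135.3 kt
Leg 2: track=158.9°, groundspeed=114.1 kt
Leg 3: track=283.2°, groundspeed=157.1 kt

Leg 1: heading 345.5°; drift -13.9° → track 331.6°, groundspeed 135.3 kt
Leg 2: heading 144.4°; drift +14.5° → track 158.9°, groundspeed 114.1 kt
Leg 3: heading 288.1°; drift -4.9° → track 283.2°, groundspeed 157.1 kt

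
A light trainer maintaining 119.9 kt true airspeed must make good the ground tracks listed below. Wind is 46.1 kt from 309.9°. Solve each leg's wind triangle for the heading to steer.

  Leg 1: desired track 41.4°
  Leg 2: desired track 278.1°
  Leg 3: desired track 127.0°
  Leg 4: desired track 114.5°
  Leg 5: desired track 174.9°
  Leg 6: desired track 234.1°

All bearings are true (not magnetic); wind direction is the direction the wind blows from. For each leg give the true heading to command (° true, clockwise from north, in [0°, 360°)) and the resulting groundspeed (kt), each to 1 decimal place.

Leg 1: desired track 41.4°; wind correction -22.6° → command heading 18.8°, groundspeed 111.9 kt
Leg 2: desired track 278.1°; wind correction +11.7° → command heading 289.8°, groundspeed 78.2 kt
Leg 3: desired track 127.0°; wind correction -1.1° → command heading 125.9°, groundspeed 165.9 kt
Leg 4: desired track 114.5°; wind correction -5.9° → command heading 108.6°, groundspeed 163.7 kt
Leg 5: desired track 174.9°; wind correction +15.8° → command heading 190.7°, groundspeed 148.0 kt
Leg 6: desired track 234.1°; wind correction +21.9° → command heading 256.0°, groundspeed 100.0 kt

Leg 1: heading=18.8°, groundspeed=111.9 kt
Leg 2: heading=289.8°, groundspeed=78.2 kt
Leg 3: heading=125.9°, groundspeed=165.9 kt
Leg 4: heading=108.6°, groundspeed=163.7 kt
Leg 5: heading=190.7°, groundspeed=148.0 kt
Leg 6: heading=256.0°, groundspeed=100.0 kt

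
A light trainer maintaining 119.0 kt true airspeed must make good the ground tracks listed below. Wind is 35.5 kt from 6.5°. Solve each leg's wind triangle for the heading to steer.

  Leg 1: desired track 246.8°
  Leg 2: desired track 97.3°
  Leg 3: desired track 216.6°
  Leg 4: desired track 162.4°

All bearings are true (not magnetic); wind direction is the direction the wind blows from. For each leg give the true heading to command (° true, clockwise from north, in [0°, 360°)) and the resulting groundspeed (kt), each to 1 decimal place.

Leg 1: desired track 246.8°; wind correction +15.0° → command heading 261.8°, groundspeed 132.5 kt
Leg 2: desired track 97.3°; wind correction -17.4° → command heading 79.9°, groundspeed 114.1 kt
Leg 3: desired track 216.6°; wind correction +8.6° → command heading 225.2°, groundspeed 148.4 kt
Leg 4: desired track 162.4°; wind correction -7.0° → command heading 155.4°, groundspeed 150.5 kt

Leg 1: heading=261.8°, groundspeed=132.5 kt
Leg 2: heading=79.9°, groundspeed=114.1 kt
Leg 3: heading=225.2°, groundspeed=148.4 kt
Leg 4: heading=155.4°, groundspeed=150.5 kt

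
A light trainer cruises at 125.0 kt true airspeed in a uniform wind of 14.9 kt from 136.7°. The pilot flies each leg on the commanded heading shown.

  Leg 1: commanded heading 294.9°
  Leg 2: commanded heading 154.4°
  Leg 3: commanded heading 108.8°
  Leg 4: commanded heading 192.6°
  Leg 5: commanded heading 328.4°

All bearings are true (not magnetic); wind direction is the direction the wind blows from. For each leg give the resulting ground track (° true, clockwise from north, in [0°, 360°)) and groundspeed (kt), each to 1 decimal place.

Leg 1: track=297.2°, groundspeed=138.9 kt
Leg 2: track=156.7°, groundspeed=110.9 kt
Leg 3: track=105.2°, groundspeed=112.0 kt
Leg 4: track=198.6°, groundspeed=117.3 kt
Leg 5: track=327.2°, groundspeed=139.6 kt

Leg 1: heading 294.9°; drift +2.3° → track 297.2°, groundspeed 138.9 kt
Leg 2: heading 154.4°; drift +2.3° → track 156.7°, groundspeed 110.9 kt
Leg 3: heading 108.8°; drift -3.6° → track 105.2°, groundspeed 112.0 kt
Leg 4: heading 192.6°; drift +6.0° → track 198.6°, groundspeed 117.3 kt
Leg 5: heading 328.4°; drift -1.2° → track 327.2°, groundspeed 139.6 kt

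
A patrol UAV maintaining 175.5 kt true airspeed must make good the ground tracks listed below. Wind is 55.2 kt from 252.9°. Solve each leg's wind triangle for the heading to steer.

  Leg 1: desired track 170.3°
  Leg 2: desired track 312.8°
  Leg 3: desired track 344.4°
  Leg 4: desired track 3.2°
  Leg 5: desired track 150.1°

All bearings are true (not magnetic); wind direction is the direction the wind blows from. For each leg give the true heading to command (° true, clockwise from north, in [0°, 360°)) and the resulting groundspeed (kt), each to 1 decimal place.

Leg 1: desired track 170.3°; wind correction +18.2° → command heading 188.5°, groundspeed 159.6 kt
Leg 2: desired track 312.8°; wind correction -15.8° → command heading 297.0°, groundspeed 141.2 kt
Leg 3: desired track 344.4°; wind correction -18.3° → command heading 326.1°, groundspeed 168.0 kt
Leg 4: desired track 3.2°; wind correction -17.2° → command heading 346.0°, groundspeed 186.8 kt
Leg 5: desired track 150.1°; wind correction +17.9° → command heading 168.0°, groundspeed 179.3 kt

Leg 1: heading=188.5°, groundspeed=159.6 kt
Leg 2: heading=297.0°, groundspeed=141.2 kt
Leg 3: heading=326.1°, groundspeed=168.0 kt
Leg 4: heading=346.0°, groundspeed=186.8 kt
Leg 5: heading=168.0°, groundspeed=179.3 kt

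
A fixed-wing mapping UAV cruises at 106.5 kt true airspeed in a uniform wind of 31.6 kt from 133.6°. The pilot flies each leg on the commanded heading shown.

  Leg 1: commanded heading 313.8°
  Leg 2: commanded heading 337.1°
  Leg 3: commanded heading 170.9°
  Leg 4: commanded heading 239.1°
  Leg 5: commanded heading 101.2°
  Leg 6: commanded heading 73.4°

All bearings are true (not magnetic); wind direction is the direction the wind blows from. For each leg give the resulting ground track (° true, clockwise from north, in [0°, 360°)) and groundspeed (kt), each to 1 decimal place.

Leg 1: track=313.8°, groundspeed=138.1 kt
Leg 2: track=331.8°, groundspeed=136.1 kt
Leg 3: track=184.1°, groundspeed=83.6 kt
Leg 4: track=253.9°, groundspeed=118.9 kt
Leg 5: track=89.2°, groundspeed=81.6 kt
Leg 6: track=56.6°, groundspeed=94.8 kt

Leg 1: heading 313.8°; drift +0.0° → track 313.8°, groundspeed 138.1 kt
Leg 2: heading 337.1°; drift -5.3° → track 331.8°, groundspeed 136.1 kt
Leg 3: heading 170.9°; drift +13.2° → track 184.1°, groundspeed 83.6 kt
Leg 4: heading 239.1°; drift +14.8° → track 253.9°, groundspeed 118.9 kt
Leg 5: heading 101.2°; drift -12.0° → track 89.2°, groundspeed 81.6 kt
Leg 6: heading 73.4°; drift -16.8° → track 56.6°, groundspeed 94.8 kt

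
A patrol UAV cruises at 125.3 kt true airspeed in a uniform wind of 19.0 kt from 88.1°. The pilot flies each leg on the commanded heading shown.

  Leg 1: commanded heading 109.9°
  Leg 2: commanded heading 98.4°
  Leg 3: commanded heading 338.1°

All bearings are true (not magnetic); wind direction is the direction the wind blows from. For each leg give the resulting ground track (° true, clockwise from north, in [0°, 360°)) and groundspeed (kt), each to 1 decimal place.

Leg 1: track=113.6°, groundspeed=107.9 kt
Leg 2: track=100.2°, groundspeed=106.7 kt
Leg 3: track=330.4°, groundspeed=133.0 kt

Leg 1: heading 109.9°; drift +3.7° → track 113.6°, groundspeed 107.9 kt
Leg 2: heading 98.4°; drift +1.8° → track 100.2°, groundspeed 106.7 kt
Leg 3: heading 338.1°; drift -7.7° → track 330.4°, groundspeed 133.0 kt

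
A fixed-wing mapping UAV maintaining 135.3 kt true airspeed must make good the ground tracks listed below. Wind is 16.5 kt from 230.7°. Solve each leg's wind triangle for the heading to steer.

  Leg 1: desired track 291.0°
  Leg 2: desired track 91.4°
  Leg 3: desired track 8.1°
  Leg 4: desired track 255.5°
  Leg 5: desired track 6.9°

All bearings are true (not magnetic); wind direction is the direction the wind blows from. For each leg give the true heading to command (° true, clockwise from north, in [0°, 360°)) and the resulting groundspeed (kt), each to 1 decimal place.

Leg 1: desired track 291.0°; wind correction -6.1° → command heading 284.9°, groundspeed 126.4 kt
Leg 2: desired track 91.4°; wind correction +4.6° → command heading 96.0°, groundspeed 147.4 kt
Leg 3: desired track 8.1°; wind correction -4.7° → command heading 3.4°, groundspeed 147.0 kt
Leg 4: desired track 255.5°; wind correction -2.9° → command heading 252.6°, groundspeed 120.1 kt
Leg 5: desired track 6.9°; wind correction -4.8° → command heading 2.1°, groundspeed 146.7 kt

Leg 1: heading=284.9°, groundspeed=126.4 kt
Leg 2: heading=96.0°, groundspeed=147.4 kt
Leg 3: heading=3.4°, groundspeed=147.0 kt
Leg 4: heading=252.6°, groundspeed=120.1 kt
Leg 5: heading=2.1°, groundspeed=146.7 kt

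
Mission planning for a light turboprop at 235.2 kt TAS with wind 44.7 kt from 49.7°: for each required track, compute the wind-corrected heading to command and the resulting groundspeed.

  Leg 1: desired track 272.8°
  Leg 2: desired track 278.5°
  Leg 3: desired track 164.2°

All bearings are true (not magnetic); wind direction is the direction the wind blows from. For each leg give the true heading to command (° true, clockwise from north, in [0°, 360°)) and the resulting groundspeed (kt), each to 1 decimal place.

Leg 1: heading=280.3°, groundspeed=265.8 kt
Leg 2: heading=286.7°, groundspeed=262.2 kt
Leg 3: heading=154.2°, groundspeed=250.2 kt

Leg 1: desired track 272.8°; wind correction +7.5° → command heading 280.3°, groundspeed 265.8 kt
Leg 2: desired track 278.5°; wind correction +8.2° → command heading 286.7°, groundspeed 262.2 kt
Leg 3: desired track 164.2°; wind correction -10.0° → command heading 154.2°, groundspeed 250.2 kt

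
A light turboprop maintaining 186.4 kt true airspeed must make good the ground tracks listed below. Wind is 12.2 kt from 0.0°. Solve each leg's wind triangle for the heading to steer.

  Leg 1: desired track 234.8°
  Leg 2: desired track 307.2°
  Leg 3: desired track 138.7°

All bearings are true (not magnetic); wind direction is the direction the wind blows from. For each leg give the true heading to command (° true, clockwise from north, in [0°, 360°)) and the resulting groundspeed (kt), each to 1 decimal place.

Leg 1: heading=237.9°, groundspeed=193.2 kt
Leg 2: heading=310.2°, groundspeed=178.8 kt
Leg 3: heading=136.2°, groundspeed=195.4 kt

Leg 1: desired track 234.8°; wind correction +3.1° → command heading 237.9°, groundspeed 193.2 kt
Leg 2: desired track 307.2°; wind correction +3.0° → command heading 310.2°, groundspeed 178.8 kt
Leg 3: desired track 138.7°; wind correction -2.5° → command heading 136.2°, groundspeed 195.4 kt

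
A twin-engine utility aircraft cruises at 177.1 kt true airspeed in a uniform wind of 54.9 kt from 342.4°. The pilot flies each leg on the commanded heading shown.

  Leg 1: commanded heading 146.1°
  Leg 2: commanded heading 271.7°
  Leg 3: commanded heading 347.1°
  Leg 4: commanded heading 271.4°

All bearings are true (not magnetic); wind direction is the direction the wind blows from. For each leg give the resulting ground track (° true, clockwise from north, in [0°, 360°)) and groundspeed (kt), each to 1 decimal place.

Leg 1: heading 146.1°; drift +3.8° → track 149.9°, groundspeed 230.3 kt
Leg 2: heading 271.7°; drift -18.1° → track 253.6°, groundspeed 167.2 kt
Leg 3: heading 347.1°; drift +2.1° → track 349.2°, groundspeed 122.5 kt
Leg 4: heading 271.4°; drift -18.1° → track 253.3°, groundspeed 167.5 kt

Leg 1: track=149.9°, groundspeed=230.3 kt
Leg 2: track=253.6°, groundspeed=167.2 kt
Leg 3: track=349.2°, groundspeed=122.5 kt
Leg 4: track=253.3°, groundspeed=167.5 kt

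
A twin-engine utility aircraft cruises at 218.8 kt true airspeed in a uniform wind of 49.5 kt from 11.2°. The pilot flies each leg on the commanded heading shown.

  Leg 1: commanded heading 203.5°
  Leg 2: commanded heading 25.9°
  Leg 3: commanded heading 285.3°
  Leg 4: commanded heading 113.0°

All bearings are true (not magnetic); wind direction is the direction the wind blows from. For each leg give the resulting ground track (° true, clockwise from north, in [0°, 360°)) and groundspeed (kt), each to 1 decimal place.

Leg 1: heading 203.5°; drift -2.3° → track 201.2°, groundspeed 267.4 kt
Leg 2: heading 25.9°; drift +4.2° → track 30.1°, groundspeed 171.4 kt
Leg 3: heading 285.3°; drift -12.9° → track 272.4°, groundspeed 220.9 kt
Leg 4: heading 113.0°; drift +12.0° → track 125.0°, groundspeed 234.0 kt

Leg 1: track=201.2°, groundspeed=267.4 kt
Leg 2: track=30.1°, groundspeed=171.4 kt
Leg 3: track=272.4°, groundspeed=220.9 kt
Leg 4: track=125.0°, groundspeed=234.0 kt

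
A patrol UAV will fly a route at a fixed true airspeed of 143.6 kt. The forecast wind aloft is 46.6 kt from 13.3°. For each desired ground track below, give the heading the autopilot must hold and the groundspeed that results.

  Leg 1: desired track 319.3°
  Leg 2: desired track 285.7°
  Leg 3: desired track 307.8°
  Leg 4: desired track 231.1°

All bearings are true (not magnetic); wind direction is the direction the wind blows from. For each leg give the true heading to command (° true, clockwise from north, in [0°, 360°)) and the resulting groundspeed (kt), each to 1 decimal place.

Leg 1: heading=334.5°, groundspeed=111.2 kt
Leg 2: heading=304.6°, groundspeed=133.9 kt
Leg 3: heading=325.0°, groundspeed=117.9 kt
Leg 4: heading=242.6°, groundspeed=177.6 kt

Leg 1: desired track 319.3°; wind correction +15.2° → command heading 334.5°, groundspeed 111.2 kt
Leg 2: desired track 285.7°; wind correction +18.9° → command heading 304.6°, groundspeed 133.9 kt
Leg 3: desired track 307.8°; wind correction +17.2° → command heading 325.0°, groundspeed 117.9 kt
Leg 4: desired track 231.1°; wind correction +11.5° → command heading 242.6°, groundspeed 177.6 kt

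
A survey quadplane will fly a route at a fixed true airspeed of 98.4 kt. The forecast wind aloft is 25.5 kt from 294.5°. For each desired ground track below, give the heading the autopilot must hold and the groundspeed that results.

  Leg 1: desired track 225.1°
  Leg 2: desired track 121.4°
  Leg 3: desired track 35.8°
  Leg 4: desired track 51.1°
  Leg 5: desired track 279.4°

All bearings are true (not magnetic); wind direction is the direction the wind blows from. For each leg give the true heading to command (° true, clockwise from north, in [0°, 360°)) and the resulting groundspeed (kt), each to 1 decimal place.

Leg 1: heading=239.1°, groundspeed=86.5 kt
Leg 2: heading=123.2°, groundspeed=123.7 kt
Leg 3: heading=21.1°, groundspeed=100.2 kt
Leg 4: heading=37.7°, groundspeed=107.1 kt
Leg 5: heading=283.3°, groundspeed=73.6 kt

Leg 1: desired track 225.1°; wind correction +14.0° → command heading 239.1°, groundspeed 86.5 kt
Leg 2: desired track 121.4°; wind correction +1.8° → command heading 123.2°, groundspeed 123.7 kt
Leg 3: desired track 35.8°; wind correction -14.7° → command heading 21.1°, groundspeed 100.2 kt
Leg 4: desired track 51.1°; wind correction -13.4° → command heading 37.7°, groundspeed 107.1 kt
Leg 5: desired track 279.4°; wind correction +3.9° → command heading 283.3°, groundspeed 73.6 kt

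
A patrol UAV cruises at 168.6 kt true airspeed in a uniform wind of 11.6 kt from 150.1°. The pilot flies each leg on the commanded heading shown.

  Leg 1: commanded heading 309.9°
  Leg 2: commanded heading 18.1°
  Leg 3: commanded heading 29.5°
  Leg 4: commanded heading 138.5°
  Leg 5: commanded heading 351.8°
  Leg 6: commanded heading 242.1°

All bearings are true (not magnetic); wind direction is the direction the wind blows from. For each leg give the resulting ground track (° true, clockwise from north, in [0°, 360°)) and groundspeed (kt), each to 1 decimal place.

Leg 1: track=311.2°, groundspeed=179.5 kt
Leg 2: track=15.3°, groundspeed=176.6 kt
Leg 3: track=26.2°, groundspeed=174.8 kt
Leg 4: track=137.7°, groundspeed=157.3 kt
Leg 5: track=350.4°, groundspeed=179.4 kt
Leg 6: track=246.0°, groundspeed=169.4 kt

Leg 1: heading 309.9°; drift +1.3° → track 311.2°, groundspeed 179.5 kt
Leg 2: heading 18.1°; drift -2.8° → track 15.3°, groundspeed 176.6 kt
Leg 3: heading 29.5°; drift -3.3° → track 26.2°, groundspeed 174.8 kt
Leg 4: heading 138.5°; drift -0.8° → track 137.7°, groundspeed 157.3 kt
Leg 5: heading 351.8°; drift -1.4° → track 350.4°, groundspeed 179.4 kt
Leg 6: heading 242.1°; drift +3.9° → track 246.0°, groundspeed 169.4 kt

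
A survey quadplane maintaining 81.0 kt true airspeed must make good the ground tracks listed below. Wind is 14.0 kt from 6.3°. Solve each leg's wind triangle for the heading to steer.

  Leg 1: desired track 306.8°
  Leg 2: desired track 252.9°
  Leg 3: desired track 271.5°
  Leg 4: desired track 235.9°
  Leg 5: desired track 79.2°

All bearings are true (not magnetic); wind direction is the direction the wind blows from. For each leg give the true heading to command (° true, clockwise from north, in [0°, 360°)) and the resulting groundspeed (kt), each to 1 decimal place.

Leg 1: desired track 306.8°; wind correction +8.6° → command heading 315.4°, groundspeed 73.0 kt
Leg 2: desired track 252.9°; wind correction +9.1° → command heading 262.0°, groundspeed 85.5 kt
Leg 3: desired track 271.5°; wind correction +9.9° → command heading 281.4°, groundspeed 81.0 kt
Leg 4: desired track 235.9°; wind correction +7.6° → command heading 243.5°, groundspeed 89.4 kt
Leg 5: desired track 79.2°; wind correction -9.5° → command heading 69.7°, groundspeed 75.8 kt

Leg 1: heading=315.4°, groundspeed=73.0 kt
Leg 2: heading=262.0°, groundspeed=85.5 kt
Leg 3: heading=281.4°, groundspeed=81.0 kt
Leg 4: heading=243.5°, groundspeed=89.4 kt
Leg 5: heading=69.7°, groundspeed=75.8 kt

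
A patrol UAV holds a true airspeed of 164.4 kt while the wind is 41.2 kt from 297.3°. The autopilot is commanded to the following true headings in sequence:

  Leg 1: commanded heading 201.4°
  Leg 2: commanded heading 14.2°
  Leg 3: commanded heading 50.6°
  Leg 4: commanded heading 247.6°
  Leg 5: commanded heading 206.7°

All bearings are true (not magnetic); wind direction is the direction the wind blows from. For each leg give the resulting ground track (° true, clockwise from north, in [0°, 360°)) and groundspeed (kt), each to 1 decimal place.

Leg 1: track=187.7°, groundspeed=173.5 kt
Leg 2: track=28.7°, groundspeed=160.2 kt
Leg 3: track=62.4°, groundspeed=184.6 kt
Leg 4: track=234.8°, groundspeed=141.3 kt
Leg 5: track=192.7°, groundspeed=169.9 kt

Leg 1: heading 201.4°; drift -13.7° → track 187.7°, groundspeed 173.5 kt
Leg 2: heading 14.2°; drift +14.5° → track 28.7°, groundspeed 160.2 kt
Leg 3: heading 50.6°; drift +11.8° → track 62.4°, groundspeed 184.6 kt
Leg 4: heading 247.6°; drift -12.8° → track 234.8°, groundspeed 141.3 kt
Leg 5: heading 206.7°; drift -14.0° → track 192.7°, groundspeed 169.9 kt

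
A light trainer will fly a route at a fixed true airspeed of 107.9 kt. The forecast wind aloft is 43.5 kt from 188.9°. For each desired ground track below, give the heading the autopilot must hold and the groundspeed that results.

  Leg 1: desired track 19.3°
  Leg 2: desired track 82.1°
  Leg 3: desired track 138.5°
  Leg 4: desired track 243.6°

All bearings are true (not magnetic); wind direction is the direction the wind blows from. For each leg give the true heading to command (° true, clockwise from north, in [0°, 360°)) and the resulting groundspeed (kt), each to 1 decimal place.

Leg 1: heading=23.5°, groundspeed=150.4 kt
Leg 2: heading=104.8°, groundspeed=112.1 kt
Leg 3: heading=156.6°, groundspeed=74.8 kt
Leg 4: heading=224.4°, groundspeed=76.8 kt

Leg 1: desired track 19.3°; wind correction +4.2° → command heading 23.5°, groundspeed 150.4 kt
Leg 2: desired track 82.1°; wind correction +22.7° → command heading 104.8°, groundspeed 112.1 kt
Leg 3: desired track 138.5°; wind correction +18.1° → command heading 156.6°, groundspeed 74.8 kt
Leg 4: desired track 243.6°; wind correction -19.2° → command heading 224.4°, groundspeed 76.8 kt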